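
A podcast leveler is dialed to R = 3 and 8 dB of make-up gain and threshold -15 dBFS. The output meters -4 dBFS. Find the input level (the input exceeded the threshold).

-6 dBFS

Remove make-up: -4 − 8 = -12 dBFS.
That's 3 dB above the -15 dBFS threshold.
Undo the ratio: input overshoot = 3 × 3 = 9 dB, giving input = -6 dBFS.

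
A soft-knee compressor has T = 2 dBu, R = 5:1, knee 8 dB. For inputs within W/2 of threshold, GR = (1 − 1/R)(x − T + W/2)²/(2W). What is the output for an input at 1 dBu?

x − T + W/2 = 1 − 2 + 4 = 3.
GR = (1 − 1/5) × 3² / 16 = 0.8 × 9 / 16 = 0.45 dB.
Output = 1 − 0.45 = 0.55 dBu.

0.55 dBu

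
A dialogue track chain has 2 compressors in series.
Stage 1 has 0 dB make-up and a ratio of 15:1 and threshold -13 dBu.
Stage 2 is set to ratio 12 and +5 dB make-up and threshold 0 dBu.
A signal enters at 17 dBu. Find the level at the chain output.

-6 dBu

Stage 1: 30 dB above -13 dBu, reduced 15:1 to 2 dB above → -11 dBu.
Stage 2: -11 dBu is at or below the 0 dBu threshold — no compression; make-up brings it to -6 dBu.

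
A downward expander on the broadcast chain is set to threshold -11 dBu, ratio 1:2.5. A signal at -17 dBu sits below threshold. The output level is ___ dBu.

-26 dBu

Below threshold, a 1:2.5 expander applies gain = (2.5−1)×(T − x) of attenuation.
(2.5−1) × 6 = 9 dB, so output = -17 − 9 = -26 dBu.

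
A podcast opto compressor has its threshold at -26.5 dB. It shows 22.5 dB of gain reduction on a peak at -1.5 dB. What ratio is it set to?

10:1

Input overshoot = -1.5 − (-26.5) = 25 dB.
Output overshoot = 25 − 22.5 = 2.5 dB.
Ratio = input overshoot / output overshoot = 25 / 2.5 = 10.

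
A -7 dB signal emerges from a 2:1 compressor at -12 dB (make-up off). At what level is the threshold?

-17 dB

Gain reduction = -7 − (-12) = 5 dB; output overshoot = GR / (R − 1) = 5 / 1 = 5 dB.
Threshold = output − output overshoot = -12 − 5 = -17 dB.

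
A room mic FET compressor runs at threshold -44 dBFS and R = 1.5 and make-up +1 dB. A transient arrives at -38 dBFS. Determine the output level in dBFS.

Overshoot: -38 − (-44) = 6 dB.
The 6 dB excess becomes 4 dB after 1.5:1 reduction.
That puts the output at -40 dBFS; make-up adds 1 dB, giving -39 dBFS.

-39 dBFS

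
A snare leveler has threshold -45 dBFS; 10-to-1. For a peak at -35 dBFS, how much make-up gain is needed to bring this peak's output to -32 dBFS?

The peak compresses to -45 + 10/10 = -44 dBFS.
To reach -32 dBFS requires -32 − (-44) = 12 dB of make-up.

12 dB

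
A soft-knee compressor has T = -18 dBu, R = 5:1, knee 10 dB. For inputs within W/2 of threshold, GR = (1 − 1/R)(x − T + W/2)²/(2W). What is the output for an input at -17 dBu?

-18.44 dBu

x − T + W/2 = -17 − (-18) + 5 = 6.
GR = (1 − 1/5) × 6² / 20 = 0.8 × 36 / 20 = 1.44 dB.
Output = -17 − 1.44 = -18.44 dBu.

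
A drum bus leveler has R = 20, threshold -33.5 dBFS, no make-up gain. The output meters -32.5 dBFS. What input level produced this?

-13.5 dBFS

That's 1 dB above the -33.5 dBFS threshold.
Input overshoot = R × output overshoot = 20 dB → input = -33.5 + 20 = -13.5 dBFS.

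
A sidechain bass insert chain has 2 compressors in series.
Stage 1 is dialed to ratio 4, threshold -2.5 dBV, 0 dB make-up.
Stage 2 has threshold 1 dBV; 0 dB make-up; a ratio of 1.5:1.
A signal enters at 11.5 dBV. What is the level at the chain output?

Stage 1: 14 dB above -2.5 dBV, reduced 4:1 to 3.5 dB above → 1 dBV.
Stage 2: 1 dBV ≤ 1 dBV, so stage 2 doesn't engage; output 1 dBV.

1 dBV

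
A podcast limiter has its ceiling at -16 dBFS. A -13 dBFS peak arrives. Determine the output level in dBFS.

A brickwall limiter is an ∞:1 compressor: any input above the ceiling is clamped to -16 dBFS.

-16 dBFS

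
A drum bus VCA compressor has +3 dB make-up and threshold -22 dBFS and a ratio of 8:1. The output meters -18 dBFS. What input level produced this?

-14 dBFS

Before make-up, the level was -18 − 3 = -21 dBFS.
That's 1 dB above the -22 dBFS threshold.
Before 8:1 compression the overshoot was 1 × 8 = 8 dB, so input = -22 + 8 = -14 dBFS.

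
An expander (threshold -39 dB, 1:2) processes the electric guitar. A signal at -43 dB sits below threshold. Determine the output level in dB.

The input is 4 dB below the -39 dB threshold.
A 1:2 expander multiplies undershoot by 2: 4 × 2 = 8 dB below threshold.
Output = -39 − 8 = -47 dB.

-47 dB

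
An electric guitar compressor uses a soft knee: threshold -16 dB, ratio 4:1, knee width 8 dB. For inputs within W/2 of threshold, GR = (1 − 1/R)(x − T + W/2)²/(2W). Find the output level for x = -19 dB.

x − T + W/2 = -19 − (-16) + 4 = 1.
GR = (1 − 1/4) × 1² / 16 = 0.75 × 1 / 16 = 0.046875 dB.
Output = -19 − 0.046875 = -19.046875 dB.

-19.046875 dB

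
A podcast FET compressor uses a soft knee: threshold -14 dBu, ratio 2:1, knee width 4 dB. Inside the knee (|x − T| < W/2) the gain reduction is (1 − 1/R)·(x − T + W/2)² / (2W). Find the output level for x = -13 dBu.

-13.5625 dBu

x − T + W/2 = -13 − (-14) + 2 = 3.
GR = (1 − 1/2) × 3² / 8 = 0.5 × 9 / 8 = 0.5625 dB.
Output = -13 − 0.5625 = -13.5625 dBu.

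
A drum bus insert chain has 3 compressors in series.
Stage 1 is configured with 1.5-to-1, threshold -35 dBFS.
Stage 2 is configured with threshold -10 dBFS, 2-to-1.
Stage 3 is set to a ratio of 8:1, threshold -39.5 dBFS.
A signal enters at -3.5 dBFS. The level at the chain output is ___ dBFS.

Stage 1: -3.5 dBFS is 31.5 dB over -35 dBFS; at 1.5:1 that becomes 21 dB over, giving -14 dBFS.
Stage 2: -14 dBFS ≤ -10 dBFS, so stage 2 doesn't engage; output -14 dBFS.
Stage 3: -14 dBFS is 25.5 dB over -39.5 dBFS; at 8:1 that becomes 3.1875 dB over, giving -36.3125 dBFS.

-36.3125 dBFS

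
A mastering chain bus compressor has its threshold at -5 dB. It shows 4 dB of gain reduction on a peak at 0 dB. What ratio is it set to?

Input overshoot = 0 − (-5) = 5 dB.
Output overshoot = 5 − 4 = 1 dB.
Ratio = input overshoot / output overshoot = 5 / 1 = 5.

5:1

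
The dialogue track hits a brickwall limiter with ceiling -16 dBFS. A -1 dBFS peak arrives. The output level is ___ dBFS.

-16 dBFS

At ∞:1, everything above -16 dBFS is held at the ceiling.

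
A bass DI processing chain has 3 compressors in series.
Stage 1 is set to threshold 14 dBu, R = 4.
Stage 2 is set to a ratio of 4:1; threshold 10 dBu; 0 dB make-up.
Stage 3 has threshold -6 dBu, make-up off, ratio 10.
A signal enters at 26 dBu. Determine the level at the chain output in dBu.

Stage 1: overshoot 12 dB → 12/4 = 3 dB → 17 dBu.
Stage 2: 7 dB above 10 dBu, reduced 4:1 to 1.75 dB above → 11.75 dBu.
Stage 3: overshoot 17.75 dB → 17.75/10 = 1.775 dB → -4.225 dBu.

-4.225 dBu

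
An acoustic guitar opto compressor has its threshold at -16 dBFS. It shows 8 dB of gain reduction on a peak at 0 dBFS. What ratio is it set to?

Input overshoot = 0 − (-16) = 16 dB.
Output overshoot = 16 − 8 = 8 dB.
Ratio = input overshoot / output overshoot = 16 / 8 = 2.

2:1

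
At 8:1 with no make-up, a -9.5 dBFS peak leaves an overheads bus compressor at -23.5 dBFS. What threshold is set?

-25.5 dBFS

Input is 16 dB above T (since output overshoot × R = input overshoot: (-23.5 − T)·8 = -9.5 − T gives T = -25.5 dBFS).
Check: -25.5 + (-9.5 − (-25.5))/8 = -25.5 + 2 = -23.5 dBFS. ✓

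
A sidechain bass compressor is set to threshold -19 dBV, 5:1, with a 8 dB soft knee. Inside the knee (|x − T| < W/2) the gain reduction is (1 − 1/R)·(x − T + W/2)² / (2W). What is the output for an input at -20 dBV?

-20.45 dBV

x − T + W/2 = -20 − (-19) + 4 = 3.
GR = (1 − 1/5) × 3² / 16 = 0.8 × 9 / 16 = 0.45 dB.
Output = -20 − 0.45 = -20.45 dBV.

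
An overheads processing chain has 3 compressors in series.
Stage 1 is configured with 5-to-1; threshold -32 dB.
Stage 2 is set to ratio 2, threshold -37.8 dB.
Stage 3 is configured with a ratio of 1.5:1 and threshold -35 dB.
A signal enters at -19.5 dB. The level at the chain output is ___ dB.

Stage 1: 12.5 dB above -32 dB, reduced 5:1 to 2.5 dB above → -29.5 dB.
Stage 2: overshoot 8.3 dB → 8.3/2 = 4.15 dB → -33.65 dB.
Stage 3: overshoot 1.35 dB → 1.35/1.5 = 0.9 dB → -34.1 dB.

-34.1 dB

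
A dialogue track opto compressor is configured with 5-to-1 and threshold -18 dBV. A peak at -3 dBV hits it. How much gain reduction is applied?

Overshoot = -3 − (-18) = 15 dB.
After 5:1 compression the overshoot becomes 15/5 = 3 dB.
GR = overshoot in − overshoot out = 15 − 3 = 12 dB.

12 dB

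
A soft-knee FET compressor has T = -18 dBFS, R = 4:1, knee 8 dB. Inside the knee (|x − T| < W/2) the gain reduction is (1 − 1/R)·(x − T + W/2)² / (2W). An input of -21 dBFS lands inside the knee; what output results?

x − T + W/2 = -21 − (-18) + 4 = 1.
GR = (1 − 1/4) × 1² / 16 = 0.75 × 1 / 16 = 0.046875 dB.
Output = -21 − 0.046875 = -21.046875 dBFS.

-21.046875 dBFS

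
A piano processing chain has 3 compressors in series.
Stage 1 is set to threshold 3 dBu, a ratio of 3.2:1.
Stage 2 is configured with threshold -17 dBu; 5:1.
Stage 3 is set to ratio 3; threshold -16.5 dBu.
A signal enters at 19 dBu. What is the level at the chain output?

-15 dBu

Stage 1: 19 dBu is 16 dB over 3 dBu; at 3.2:1 that becomes 5 dB over, giving 8 dBu.
Stage 2: 8 dBu is 25 dB over -17 dBu; at 5:1 that becomes 5 dB over, giving -12 dBu.
Stage 3: overshoot 4.5 dB → 4.5/3 = 1.5 dB → -15 dBu.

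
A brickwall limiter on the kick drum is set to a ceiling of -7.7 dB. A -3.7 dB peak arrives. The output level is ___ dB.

The limiter clamps the peak to its -7.7 dB ceiling.

-7.7 dB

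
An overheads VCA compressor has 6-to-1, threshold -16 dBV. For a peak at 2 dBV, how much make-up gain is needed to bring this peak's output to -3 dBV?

10 dB

Overshoot 18 dB → 18/6 = 3 dB after compression, so the compressed level is -16 + 3 = -13 dBV.
Make-up = target − compressed = -3 − (-13) = 10 dB.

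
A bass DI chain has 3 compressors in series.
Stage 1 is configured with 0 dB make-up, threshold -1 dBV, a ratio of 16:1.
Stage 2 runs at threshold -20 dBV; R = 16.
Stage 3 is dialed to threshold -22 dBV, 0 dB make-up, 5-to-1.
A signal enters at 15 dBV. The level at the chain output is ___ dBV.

-21.35 dBV

Stage 1: 15 dBV is 16 dB over -1 dBV; at 16:1 that becomes 1 dB over, giving 0 dBV.
Stage 2: 20 dB above -20 dBV, reduced 16:1 to 1.25 dB above → -18.75 dBV.
Stage 3: -18.75 dBV is 3.25 dB over -22 dBV; at 5:1 that becomes 0.65 dB over, giving -21.35 dBV.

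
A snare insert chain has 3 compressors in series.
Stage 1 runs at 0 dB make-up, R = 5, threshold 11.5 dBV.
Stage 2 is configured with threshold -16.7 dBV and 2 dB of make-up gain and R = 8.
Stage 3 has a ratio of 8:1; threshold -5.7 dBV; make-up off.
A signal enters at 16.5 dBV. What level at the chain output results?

-11.05 dBV

Stage 1: 5 dB above 11.5 dBV, reduced 5:1 to 1 dB above → 12.5 dBV.
Stage 2: 29.2 dB above -16.7 dBV, reduced 8:1 to 3.65 dB above → -13.05 dBV; +2 dB make-up → -11.05 dBV.
Stage 3: -11.05 dBV ≤ -5.7 dBV, so stage 3 doesn't engage; output -11.05 dBV.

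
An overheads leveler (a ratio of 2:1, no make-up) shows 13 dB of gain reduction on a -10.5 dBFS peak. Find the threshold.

Let T be the threshold. Output overshoot = (input overshoot)/R, so -23.5 − T = (-10.5 − T)/2.
2·(-23.5 − T) = -10.5 − T → 1·T = -47 − (-10.5) = -36.5.
T = -36.5/1 = -36.5 dBFS.

-36.5 dBFS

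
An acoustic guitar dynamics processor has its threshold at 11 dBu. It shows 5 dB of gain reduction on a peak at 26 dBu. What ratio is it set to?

1.5:1

Input overshoot = 26 − 11 = 15 dB.
Output overshoot = 15 − 5 = 10 dB.
Ratio = input overshoot / output overshoot = 15 / 10 = 1.5.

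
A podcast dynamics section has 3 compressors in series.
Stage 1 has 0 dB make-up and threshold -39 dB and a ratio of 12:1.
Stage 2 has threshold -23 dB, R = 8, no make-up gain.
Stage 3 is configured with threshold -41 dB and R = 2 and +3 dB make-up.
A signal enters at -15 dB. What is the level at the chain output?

Stage 1: 24 dB above -39 dB, reduced 12:1 to 2 dB above → -37 dB.
Stage 2: -37 dB is at or below the -23 dB threshold — no compression; output -37 dB.
Stage 3: 4 dB above -41 dB, reduced 2:1 to 2 dB above → -39 dB; +3 dB make-up → -36 dB.

-36 dB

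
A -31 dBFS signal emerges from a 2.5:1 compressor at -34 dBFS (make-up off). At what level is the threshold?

Let T be the threshold. Output overshoot = (input overshoot)/R, so -34 − T = (-31 − T)/2.5.
2.5·(-34 − T) = -31 − T → 1.5·T = -85 − (-31) = -54.
T = -54/1.5 = -36 dBFS.

-36 dBFS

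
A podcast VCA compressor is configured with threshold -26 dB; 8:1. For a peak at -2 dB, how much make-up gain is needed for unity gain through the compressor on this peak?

21 dB

Without make-up, output = threshold + overshoot/8 = -26 + 3 = -23 dB.
Gap to target: 21 dB.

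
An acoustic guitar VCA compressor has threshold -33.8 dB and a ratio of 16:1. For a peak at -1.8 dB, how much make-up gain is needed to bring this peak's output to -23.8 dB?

The peak compresses to -33.8 + 32/16 = -31.8 dB.
To reach -23.8 dB requires -23.8 − (-31.8) = 8 dB of make-up.

8 dB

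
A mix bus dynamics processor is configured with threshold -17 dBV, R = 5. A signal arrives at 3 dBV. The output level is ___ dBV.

-13 dBV

The input is 20 dB above the -17 dBV threshold.
The 20 dB excess becomes 4 dB after 5:1 reduction.
That puts the output at -13 dBV.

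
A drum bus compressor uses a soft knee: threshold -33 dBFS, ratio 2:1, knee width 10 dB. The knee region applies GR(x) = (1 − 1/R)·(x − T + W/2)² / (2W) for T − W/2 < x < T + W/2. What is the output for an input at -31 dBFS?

x − T + W/2 = -31 − (-33) + 5 = 7.
GR = (1 − 1/2) × 7² / 20 = 0.5 × 49 / 20 = 1.225 dB.
Output = -31 − 1.225 = -32.225 dBFS.

-32.225 dBFS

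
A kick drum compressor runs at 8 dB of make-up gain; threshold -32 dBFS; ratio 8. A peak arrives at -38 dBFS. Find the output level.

-30 dBFS

-38 dBFS is 6 dB below the -32 dBFS threshold, so no gain reduction is applied.
Make-up gain adds 8 dB: -38 + 8 = -30 dBFS.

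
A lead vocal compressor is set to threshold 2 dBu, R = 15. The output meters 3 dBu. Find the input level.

17 dBu

Post-compression overshoot = 3 − 2 = 1 dB.
Undo the ratio: input overshoot = 1 × 15 = 15 dB, giving input = 17 dBu.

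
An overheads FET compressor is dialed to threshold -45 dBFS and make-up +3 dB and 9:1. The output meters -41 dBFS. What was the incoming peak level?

Remove make-up: -41 − 3 = -44 dBFS.
That's 1 dB above the -45 dBFS threshold.
Before 9:1 compression the overshoot was 1 × 9 = 9 dB, so input = -45 + 9 = -36 dBFS.

-36 dBFS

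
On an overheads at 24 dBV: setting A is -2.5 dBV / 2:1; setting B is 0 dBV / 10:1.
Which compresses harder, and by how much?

A: overshoot 26.5 dB → output overshoot 13.25 dB → GR 13.25 dB.
B: overshoot 24 dB → output overshoot 2.4 dB → GR 21.6 dB.
Difference: 8.35 dB in favour of B.

B, by 8.35 dB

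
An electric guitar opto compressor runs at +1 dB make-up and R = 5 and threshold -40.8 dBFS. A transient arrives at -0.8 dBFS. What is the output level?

-31.8 dBFS

Overshoot: -0.8 − (-40.8) = 40 dB.
At 5:1 the overshoot is divided by 5, leaving 8 dB above threshold.
That puts the output at -32.8 dBFS; make-up adds 1 dB, giving -31.8 dBFS.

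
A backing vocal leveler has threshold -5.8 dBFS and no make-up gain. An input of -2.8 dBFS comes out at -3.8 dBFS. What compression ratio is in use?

Input overshoot = -2.8 − (-5.8) = 3 dB; output overshoot = -3.8 − (-5.8) = 2 dB.
Ratio = 3 / 2 = 1.5.

1.5:1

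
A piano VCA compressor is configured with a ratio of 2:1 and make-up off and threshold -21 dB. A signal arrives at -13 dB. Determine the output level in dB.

The input is 8 dB above the -21 dB threshold.
2:1 compression reduces that to 8/2 = 4 dB over.
So the level is -21 + 4 = -17 dB.

-17 dB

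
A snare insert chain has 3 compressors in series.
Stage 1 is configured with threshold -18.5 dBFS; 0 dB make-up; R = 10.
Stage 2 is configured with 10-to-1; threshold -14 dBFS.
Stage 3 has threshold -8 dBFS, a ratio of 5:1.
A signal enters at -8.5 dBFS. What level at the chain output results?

Stage 1: -8.5 dBFS is 10 dB over -18.5 dBFS; at 10:1 that becomes 1 dB over, giving -17.5 dBFS.
Stage 2: below threshold (-17.5 ≤ -14); passes unchanged; output -17.5 dBFS.
Stage 3: -17.5 dBFS is at or below the -8 dBFS threshold — no compression; output -17.5 dBFS.

-17.5 dBFS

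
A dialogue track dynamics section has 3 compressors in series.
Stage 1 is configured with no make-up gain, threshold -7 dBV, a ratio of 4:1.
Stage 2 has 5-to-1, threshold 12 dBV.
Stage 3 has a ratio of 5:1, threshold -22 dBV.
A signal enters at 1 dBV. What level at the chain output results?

Stage 1: 1 dBV is 8 dB over -7 dBV; at 4:1 that becomes 2 dB over, giving -5 dBV.
Stage 2: -5 dBV ≤ 12 dBV, so stage 2 doesn't engage; output -5 dBV.
Stage 3: -5 dBV is 17 dB over -22 dBV; at 5:1 that becomes 3.4 dB over, giving -18.6 dBV.

-18.6 dBV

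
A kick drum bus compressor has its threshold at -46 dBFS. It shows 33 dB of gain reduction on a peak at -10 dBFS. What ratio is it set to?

Input overshoot = -10 − (-46) = 36 dB.
Output overshoot = 36 − 33 = 3 dB.
Ratio = input overshoot / output overshoot = 36 / 3 = 12.

12:1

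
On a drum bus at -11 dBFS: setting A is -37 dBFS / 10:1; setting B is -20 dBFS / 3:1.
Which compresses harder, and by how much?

A, by 17.4 dB

A: GR = 26 − 26/10 = 23.4 dB.
B: GR = 9 − 9/3 = 6 dB.
A applies 17.4 dB more gain reduction.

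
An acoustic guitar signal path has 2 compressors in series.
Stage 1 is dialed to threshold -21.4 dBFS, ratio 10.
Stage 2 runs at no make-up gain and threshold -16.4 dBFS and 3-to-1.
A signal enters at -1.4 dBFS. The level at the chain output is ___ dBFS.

Stage 1: overshoot 20 dB → 20/10 = 2 dB → -19.4 dBFS.
Stage 2: -19.4 dBFS is at or below the -16.4 dBFS threshold — no compression; output -19.4 dBFS.

-19.4 dBFS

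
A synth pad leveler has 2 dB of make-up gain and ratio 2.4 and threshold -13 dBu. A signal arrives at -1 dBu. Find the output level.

-6 dBu

Overshoot: -1 − (-13) = 12 dB.
2.4:1 compression reduces that to 12/2.4 = 5 dB over.
Output = -13 + 5 = -8 dBu; make-up adds 2 dB, giving -6 dBu.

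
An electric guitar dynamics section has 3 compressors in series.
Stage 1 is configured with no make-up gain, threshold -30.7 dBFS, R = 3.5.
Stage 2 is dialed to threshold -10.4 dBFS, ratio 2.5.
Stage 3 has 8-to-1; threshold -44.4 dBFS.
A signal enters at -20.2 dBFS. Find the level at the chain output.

-42.3125 dBFS

Stage 1: overshoot 10.5 dB → 10.5/3.5 = 3 dB → -27.7 dBFS.
Stage 2: below threshold (-27.7 ≤ -10.4); passes unchanged; output -27.7 dBFS.
Stage 3: -27.7 dBFS is 16.7 dB over -44.4 dBFS; at 8:1 that becomes 2.0875 dB over, giving -42.3125 dBFS.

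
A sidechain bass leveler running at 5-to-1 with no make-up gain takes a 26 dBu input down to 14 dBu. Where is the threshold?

11 dBu

Let T be the threshold. Output overshoot = (input overshoot)/R, so 14 − T = (26 − T)/5.
5·(14 − T) = 26 − T → 4·T = 70 − 26 = 44.
T = 44/4 = 11 dBu.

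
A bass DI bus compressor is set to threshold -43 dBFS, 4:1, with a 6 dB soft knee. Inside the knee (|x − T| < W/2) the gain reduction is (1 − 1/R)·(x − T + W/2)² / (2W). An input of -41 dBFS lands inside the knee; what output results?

x − T + W/2 = -41 − (-43) + 3 = 5.
GR = (1 − 1/4) × 5² / 12 = 0.75 × 25 / 12 = 1.5625 dB.
Output = -41 − 1.5625 = -42.5625 dBFS.

-42.5625 dBFS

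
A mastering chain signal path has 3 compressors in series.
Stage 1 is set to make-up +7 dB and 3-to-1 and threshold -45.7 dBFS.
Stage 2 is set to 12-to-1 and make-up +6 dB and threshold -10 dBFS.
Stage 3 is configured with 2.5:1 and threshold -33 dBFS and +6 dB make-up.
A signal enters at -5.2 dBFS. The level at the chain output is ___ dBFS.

-21.48 dBFS

Stage 1: -5.2 dBFS is 40.5 dB over -45.7 dBFS; at 3:1 that becomes 13.5 dB over, giving -32.2 dBFS; +7 dB make-up → -25.2 dBFS.
Stage 2: -25.2 dBFS ≤ -10 dBFS, so stage 2 doesn't engage; make-up brings it to -19.2 dBFS.
Stage 3: 13.8 dB above -33 dBFS, reduced 2.5:1 to 5.52 dB above → -27.48 dBFS; +6 dB make-up → -21.48 dBFS.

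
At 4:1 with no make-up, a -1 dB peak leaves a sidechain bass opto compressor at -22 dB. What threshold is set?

Let T be the threshold. Output overshoot = (input overshoot)/R, so -22 − T = (-1 − T)/4.
4·(-22 − T) = -1 − T → 3·T = -88 − (-1) = -87.
T = -87/3 = -29 dB.

-29 dB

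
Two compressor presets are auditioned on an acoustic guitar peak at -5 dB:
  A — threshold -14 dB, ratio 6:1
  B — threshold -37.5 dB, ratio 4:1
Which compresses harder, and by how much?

B, by 16.875 dB

A: 9 dB over, compressed to 1.5 dB over, so 7.5 dB of GR.
B: 32.5 dB over, compressed to 8.125 dB over, so 24.375 dB of GR.
B applies 16.875 dB more gain reduction.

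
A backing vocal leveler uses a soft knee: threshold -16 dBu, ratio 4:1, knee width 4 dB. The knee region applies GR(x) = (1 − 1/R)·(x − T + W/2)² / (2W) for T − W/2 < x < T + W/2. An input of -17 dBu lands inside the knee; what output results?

-17.09375 dBu

x − T + W/2 = -17 − (-16) + 2 = 1.
GR = (1 − 1/4) × 1² / 8 = 0.75 × 1 / 8 = 0.09375 dB.
Output = -17 − 0.09375 = -17.09375 dBu.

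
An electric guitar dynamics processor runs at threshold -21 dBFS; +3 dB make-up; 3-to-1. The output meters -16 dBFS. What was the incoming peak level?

Before make-up, the level was -16 − 3 = -19 dBFS.
That's 2 dB above the -21 dBFS threshold.
Input overshoot = R × output overshoot = 6 dB → input = -21 + 6 = -15 dBFS.

-15 dBFS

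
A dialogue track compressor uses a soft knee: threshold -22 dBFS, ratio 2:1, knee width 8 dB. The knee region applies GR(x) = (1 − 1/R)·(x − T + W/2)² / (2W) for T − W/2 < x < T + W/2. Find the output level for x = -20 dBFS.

x − T + W/2 = -20 − (-22) + 4 = 6.
GR = (1 − 1/2) × 6² / 16 = 0.5 × 36 / 16 = 1.125 dB.
Output = -20 − 1.125 = -21.125 dBFS.

-21.125 dBFS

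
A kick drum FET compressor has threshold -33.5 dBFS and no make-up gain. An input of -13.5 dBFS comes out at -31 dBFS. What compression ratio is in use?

Input overshoot = -13.5 − (-33.5) = 20 dB; output overshoot = -31 − (-33.5) = 2.5 dB.
Ratio = 20 / 2.5 = 8.

8:1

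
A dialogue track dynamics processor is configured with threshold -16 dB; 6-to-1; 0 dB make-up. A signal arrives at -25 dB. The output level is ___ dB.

-25 dB is 9 dB below the -16 dB threshold, so no gain reduction is applied.
Output = input = -25 dB.

-25 dB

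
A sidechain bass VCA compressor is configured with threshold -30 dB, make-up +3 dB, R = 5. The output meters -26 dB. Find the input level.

-25 dB

Before make-up, the level was -26 − 3 = -29 dB.
That's 1 dB above the -30 dB threshold.
Input overshoot = R × output overshoot = 5 dB → input = -30 + 5 = -25 dB.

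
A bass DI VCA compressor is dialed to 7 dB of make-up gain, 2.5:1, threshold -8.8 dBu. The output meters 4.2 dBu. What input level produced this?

6.2 dBu

Stripping the +7 dB make-up gives -2.8 dBu at the gain stage.
Post-compression overshoot = -2.8 − (-8.8) = 6 dB.
Before 2.5:1 compression the overshoot was 6 × 2.5 = 15 dB, so input = -8.8 + 15 = 6.2 dBu.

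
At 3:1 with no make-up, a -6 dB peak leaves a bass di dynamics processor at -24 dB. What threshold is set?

Input is 27 dB above T (since output overshoot × R = input overshoot: (-24 − T)·3 = -6 − T gives T = -33 dB).
Check: -33 + (-6 − (-33))/3 = -33 + 9 = -24 dB. ✓

-33 dB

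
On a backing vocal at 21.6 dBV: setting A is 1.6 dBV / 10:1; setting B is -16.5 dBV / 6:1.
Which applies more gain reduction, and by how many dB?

B, by 13.75 dB

A: 20 dB over, compressed to 2 dB over, so 18 dB of GR.
B: 38.1 dB over, compressed to 6.35 dB over, so 31.75 dB of GR.
B applies 13.75 dB more gain reduction.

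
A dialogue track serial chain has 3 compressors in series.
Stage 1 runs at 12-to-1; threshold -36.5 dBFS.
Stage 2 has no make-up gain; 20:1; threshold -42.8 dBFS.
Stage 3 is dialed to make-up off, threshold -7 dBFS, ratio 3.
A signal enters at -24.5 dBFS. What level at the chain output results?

-42.435 dBFS

Stage 1: overshoot 12 dB → 12/12 = 1 dB → -35.5 dBFS.
Stage 2: 7.3 dB above -42.8 dBFS, reduced 20:1 to 0.365 dB above → -42.435 dBFS.
Stage 3: -42.435 dBFS is at or below the -7 dBFS threshold — no compression; output -42.435 dBFS.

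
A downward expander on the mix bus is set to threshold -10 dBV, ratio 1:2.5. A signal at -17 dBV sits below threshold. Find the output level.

Below threshold, a 1:2.5 expander applies gain = (2.5−1)×(T − x) of attenuation.
(2.5−1) × 7 = 10.5 dB, so output = -17 − 10.5 = -27.5 dBV.

-27.5 dBV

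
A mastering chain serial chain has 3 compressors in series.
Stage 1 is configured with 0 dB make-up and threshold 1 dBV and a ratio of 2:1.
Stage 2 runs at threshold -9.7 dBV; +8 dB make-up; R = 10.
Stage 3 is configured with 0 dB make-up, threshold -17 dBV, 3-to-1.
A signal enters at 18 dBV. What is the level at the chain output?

-11.26 dBV

Stage 1: 18 dBV is 17 dB over 1 dBV; at 2:1 that becomes 8.5 dB over, giving 9.5 dBV.
Stage 2: 19.2 dB above -9.7 dBV, reduced 10:1 to 1.92 dB above → -7.78 dBV; +8 dB make-up → 0.22 dBV.
Stage 3: 0.22 dBV is 17.22 dB over -17 dBV; at 3:1 that becomes 5.74 dB over, giving -11.26 dBV.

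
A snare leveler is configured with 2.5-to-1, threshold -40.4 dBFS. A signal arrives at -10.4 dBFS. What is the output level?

The input is 30 dB above the -40.4 dBFS threshold.
2.5:1 compression reduces that to 30/2.5 = 12 dB over.
Output = -40.4 + 12 = -28.4 dBFS.

-28.4 dBFS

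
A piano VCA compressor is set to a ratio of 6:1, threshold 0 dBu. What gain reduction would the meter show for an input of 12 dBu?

The signal is 12 dB above threshold.
At 6:1, output sits 12/6 = 2 dB above threshold.
So the signal is attenuated by 12 − 2 = 10 dB.

10 dB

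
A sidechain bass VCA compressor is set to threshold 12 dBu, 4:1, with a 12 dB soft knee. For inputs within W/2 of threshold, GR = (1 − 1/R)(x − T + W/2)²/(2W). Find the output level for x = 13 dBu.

11.46875 dBu

x − T + W/2 = 13 − 12 + 6 = 7.
GR = (1 − 1/4) × 7² / 24 = 0.75 × 49 / 24 = 1.53125 dB.
Output = 13 − 1.53125 = 11.46875 dBu.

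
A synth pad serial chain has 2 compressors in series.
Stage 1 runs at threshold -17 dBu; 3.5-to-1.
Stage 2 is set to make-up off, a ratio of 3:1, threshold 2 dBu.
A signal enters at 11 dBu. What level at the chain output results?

Stage 1: 11 dBu is 28 dB over -17 dBu; at 3.5:1 that becomes 8 dB over, giving -9 dBu.
Stage 2: below threshold (-9 ≤ 2); passes unchanged; output -9 dBu.

-9 dBu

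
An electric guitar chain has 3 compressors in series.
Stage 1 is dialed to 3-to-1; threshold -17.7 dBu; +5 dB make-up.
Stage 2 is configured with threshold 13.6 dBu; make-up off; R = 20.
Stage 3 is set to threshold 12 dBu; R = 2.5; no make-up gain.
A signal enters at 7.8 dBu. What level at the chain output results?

Stage 1: overshoot 25.5 dB → 25.5/3 = 8.5 dB → -9.2 dBu; +5 dB make-up → -4.2 dBu.
Stage 2: -4.2 dBu is at or below the 13.6 dBu threshold — no compression; output -4.2 dBu.
Stage 3: -4.2 dBu is at or below the 12 dBu threshold — no compression; output -4.2 dBu.

-4.2 dBu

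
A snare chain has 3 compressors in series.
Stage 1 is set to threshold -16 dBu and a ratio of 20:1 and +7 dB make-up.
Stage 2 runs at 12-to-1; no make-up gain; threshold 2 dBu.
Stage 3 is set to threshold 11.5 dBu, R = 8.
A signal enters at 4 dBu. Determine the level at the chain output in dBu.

-8 dBu

Stage 1: 4 dBu is 20 dB over -16 dBu; at 20:1 that becomes 1 dB over, giving -15 dBu; +7 dB make-up → -8 dBu.
Stage 2: below threshold (-8 ≤ 2); passes unchanged; output -8 dBu.
Stage 3: below threshold (-8 ≤ 11.5); passes unchanged; output -8 dBu.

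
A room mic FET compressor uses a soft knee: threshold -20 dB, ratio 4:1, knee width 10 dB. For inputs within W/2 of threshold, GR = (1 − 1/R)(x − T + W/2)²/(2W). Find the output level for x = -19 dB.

-20.35 dB

x − T + W/2 = -19 − (-20) + 5 = 6.
GR = (1 − 1/4) × 6² / 20 = 0.75 × 36 / 20 = 1.35 dB.
Output = -19 − 1.35 = -20.35 dB.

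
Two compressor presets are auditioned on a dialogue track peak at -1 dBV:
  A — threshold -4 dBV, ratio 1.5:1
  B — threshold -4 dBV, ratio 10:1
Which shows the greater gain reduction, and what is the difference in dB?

B, by 1.7 dB

A: GR = 3 − 3/1.5 = 1 dB.
B: GR = 3 − 3/10 = 2.7 dB.
B reduces 1.7 dB more.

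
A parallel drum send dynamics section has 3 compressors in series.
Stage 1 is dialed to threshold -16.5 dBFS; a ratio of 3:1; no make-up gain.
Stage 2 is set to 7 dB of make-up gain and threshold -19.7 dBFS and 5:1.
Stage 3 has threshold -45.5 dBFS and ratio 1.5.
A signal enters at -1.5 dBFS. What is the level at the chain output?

-22.54 dBFS

Stage 1: overshoot 15 dB → 15/3 = 5 dB → -11.5 dBFS.
Stage 2: overshoot 8.2 dB → 8.2/5 = 1.64 dB → -18.06 dBFS; +7 dB make-up → -11.06 dBFS.
Stage 3: 34.44 dB above -45.5 dBFS, reduced 1.5:1 to 22.96 dB above → -22.54 dBFS.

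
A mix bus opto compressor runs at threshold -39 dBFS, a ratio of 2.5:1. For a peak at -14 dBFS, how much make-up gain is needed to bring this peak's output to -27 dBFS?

Without make-up, output = threshold + overshoot/2.5 = -39 + 10 = -29 dBFS.
Gap to target: 2 dB.

2 dB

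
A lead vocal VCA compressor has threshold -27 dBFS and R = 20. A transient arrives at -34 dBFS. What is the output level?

-34 dBFS

-34 dBFS is 7 dB below the -27 dBFS threshold, so no gain reduction is applied.
Output = input = -34 dBFS.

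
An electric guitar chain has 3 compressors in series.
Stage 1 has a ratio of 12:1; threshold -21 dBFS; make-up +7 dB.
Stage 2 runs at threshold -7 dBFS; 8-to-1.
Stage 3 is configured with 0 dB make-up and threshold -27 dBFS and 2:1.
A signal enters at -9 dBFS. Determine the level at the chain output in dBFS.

-20 dBFS

Stage 1: -9 dBFS is 12 dB over -21 dBFS; at 12:1 that becomes 1 dB over, giving -20 dBFS; +7 dB make-up → -13 dBFS.
Stage 2: -13 dBFS ≤ -7 dBFS, so stage 2 doesn't engage; output -13 dBFS.
Stage 3: 14 dB above -27 dBFS, reduced 2:1 to 7 dB above → -20 dBFS.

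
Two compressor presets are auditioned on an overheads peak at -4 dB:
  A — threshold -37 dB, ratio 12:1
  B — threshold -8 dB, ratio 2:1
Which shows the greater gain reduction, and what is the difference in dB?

A, by 28.25 dB

A: 33 dB over, compressed to 2.75 dB over, so 30.25 dB of GR.
B: 4 dB over, compressed to 2 dB over, so 2 dB of GR.
Difference: 28.25 dB in favour of A.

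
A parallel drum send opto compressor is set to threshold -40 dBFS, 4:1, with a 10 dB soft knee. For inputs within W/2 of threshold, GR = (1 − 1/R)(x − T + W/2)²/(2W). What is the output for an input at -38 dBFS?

-39.8375 dBFS

x − T + W/2 = -38 − (-40) + 5 = 7.
GR = (1 − 1/4) × 7² / 20 = 0.75 × 49 / 20 = 1.8375 dB.
Output = -38 − 1.8375 = -39.8375 dBFS.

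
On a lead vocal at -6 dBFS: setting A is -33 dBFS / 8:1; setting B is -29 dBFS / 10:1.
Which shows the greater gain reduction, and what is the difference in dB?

A, by 2.925 dB

A: GR = 27 − 27/8 = 23.625 dB.
B: GR = 23 − 23/10 = 20.7 dB.
Difference: 2.925 dB in favour of A.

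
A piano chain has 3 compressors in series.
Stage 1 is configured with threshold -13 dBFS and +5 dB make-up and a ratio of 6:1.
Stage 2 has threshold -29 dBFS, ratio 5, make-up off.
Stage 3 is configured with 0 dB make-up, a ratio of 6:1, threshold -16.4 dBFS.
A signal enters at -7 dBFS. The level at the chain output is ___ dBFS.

-24.6 dBFS

Stage 1: -7 dBFS is 6 dB over -13 dBFS; at 6:1 that becomes 1 dB over, giving -12 dBFS; +5 dB make-up → -7 dBFS.
Stage 2: -7 dBFS is 22 dB over -29 dBFS; at 5:1 that becomes 4.4 dB over, giving -24.6 dBFS.
Stage 3: -24.6 dBFS ≤ -16.4 dBFS, so stage 3 doesn't engage; output -24.6 dBFS.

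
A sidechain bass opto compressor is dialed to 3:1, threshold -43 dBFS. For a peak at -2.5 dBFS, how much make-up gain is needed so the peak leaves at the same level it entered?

The peak compresses to -43 + 40.5/3 = -29.5 dBFS.
To reach -2.5 dBFS requires -2.5 − (-29.5) = 27 dB of make-up.

27 dB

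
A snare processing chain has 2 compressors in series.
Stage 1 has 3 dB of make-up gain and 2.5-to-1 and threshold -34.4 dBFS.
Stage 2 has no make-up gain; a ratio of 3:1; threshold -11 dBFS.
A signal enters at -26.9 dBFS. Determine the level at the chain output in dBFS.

Stage 1: 7.5 dB above -34.4 dBFS, reduced 2.5:1 to 3 dB above → -31.4 dBFS; +3 dB make-up → -28.4 dBFS.
Stage 2: below threshold (-28.4 ≤ -11); passes unchanged; output -28.4 dBFS.

-28.4 dBFS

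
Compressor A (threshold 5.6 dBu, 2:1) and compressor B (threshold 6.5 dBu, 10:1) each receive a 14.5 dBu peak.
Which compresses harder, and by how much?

A: GR = 8.9 − 8.9/2 = 4.45 dB.
B: GR = 8 − 8/10 = 7.2 dB.
B reduces 2.75 dB more.

B, by 2.75 dB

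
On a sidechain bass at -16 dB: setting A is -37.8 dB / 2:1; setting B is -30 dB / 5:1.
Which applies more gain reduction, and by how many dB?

B, by 0.3 dB

A: 21.8 dB over, compressed to 10.9 dB over, so 10.9 dB of GR.
B: 14 dB over, compressed to 2.8 dB over, so 11.2 dB of GR.
Difference: 0.3 dB in favour of B.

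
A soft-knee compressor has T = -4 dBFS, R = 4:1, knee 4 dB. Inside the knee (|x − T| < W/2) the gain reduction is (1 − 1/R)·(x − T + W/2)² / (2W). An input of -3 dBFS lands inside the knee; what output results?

-3.84375 dBFS

x − T + W/2 = -3 − (-4) + 2 = 3.
GR = (1 − 1/4) × 3² / 8 = 0.75 × 9 / 8 = 0.84375 dB.
Output = -3 − 0.84375 = -3.84375 dBFS.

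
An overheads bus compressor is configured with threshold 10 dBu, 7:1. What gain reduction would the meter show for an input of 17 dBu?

6 dB

17 dBu exceeds the threshold by 7 dB.
At 7:1, output sits 7/7 = 1 dB above threshold.
GR = overshoot in − overshoot out = 7 − 1 = 6 dB.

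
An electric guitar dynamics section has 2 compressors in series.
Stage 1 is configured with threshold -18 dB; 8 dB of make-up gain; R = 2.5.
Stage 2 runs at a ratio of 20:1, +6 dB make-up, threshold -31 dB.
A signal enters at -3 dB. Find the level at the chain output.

Stage 1: 15 dB above -18 dB, reduced 2.5:1 to 6 dB above → -12 dB; +8 dB make-up → -4 dB.
Stage 2: overshoot 27 dB → 27/20 = 1.35 dB → -29.65 dB; +6 dB make-up → -23.65 dB.

-23.65 dB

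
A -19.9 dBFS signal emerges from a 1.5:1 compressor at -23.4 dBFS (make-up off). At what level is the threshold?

Input is 10.5 dB above T (since output overshoot × R = input overshoot: (-23.4 − T)·1.5 = -19.9 − T gives T = -30.4 dBFS).
Check: -30.4 + (-19.9 − (-30.4))/1.5 = -30.4 + 7 = -23.4 dBFS. ✓

-30.4 dBFS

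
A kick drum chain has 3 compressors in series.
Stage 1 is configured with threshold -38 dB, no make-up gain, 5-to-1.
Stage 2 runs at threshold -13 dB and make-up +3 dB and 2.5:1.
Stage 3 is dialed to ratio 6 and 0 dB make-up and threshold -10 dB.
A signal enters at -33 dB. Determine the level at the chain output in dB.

-34 dB

Stage 1: 5 dB above -38 dB, reduced 5:1 to 1 dB above → -37 dB.
Stage 2: below threshold (-37 ≤ -13); passes unchanged; make-up brings it to -34 dB.
Stage 3: -34 dB ≤ -10 dB, so stage 3 doesn't engage; output -34 dB.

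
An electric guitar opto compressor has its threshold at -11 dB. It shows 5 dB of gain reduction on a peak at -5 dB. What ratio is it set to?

6:1

Input overshoot = -5 − (-11) = 6 dB.
Output overshoot = 6 − 5 = 1 dB.
Ratio = input overshoot / output overshoot = 6 / 1 = 6.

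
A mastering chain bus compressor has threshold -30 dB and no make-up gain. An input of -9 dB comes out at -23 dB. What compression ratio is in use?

Input overshoot = -9 − (-30) = 21 dB; output overshoot = -23 − (-30) = 7 dB.
Ratio = 21 / 7 = 3.

3:1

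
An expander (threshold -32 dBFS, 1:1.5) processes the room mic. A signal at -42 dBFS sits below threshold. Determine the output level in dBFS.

Below threshold, a 1:1.5 expander applies gain = (1.5−1)×(T − x) of attenuation.
(1.5−1) × 10 = 5 dB, so output = -42 − 5 = -47 dBFS.

-47 dBFS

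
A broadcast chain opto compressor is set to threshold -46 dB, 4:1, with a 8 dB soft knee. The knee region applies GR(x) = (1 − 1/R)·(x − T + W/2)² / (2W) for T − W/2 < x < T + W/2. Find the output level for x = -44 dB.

x − T + W/2 = -44 − (-46) + 4 = 6.
GR = (1 − 1/4) × 6² / 16 = 0.75 × 36 / 16 = 1.6875 dB.
Output = -44 − 1.6875 = -45.6875 dB.

-45.6875 dB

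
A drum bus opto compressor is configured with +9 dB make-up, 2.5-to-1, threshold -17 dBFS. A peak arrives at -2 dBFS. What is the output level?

-2 dBFS sits 15 dB over threshold.
2.5:1 compression reduces that to 15/2.5 = 6 dB over.
So the level is -17 + 6 = -11 dBFS; make-up adds 9 dB, giving -2 dBFS.

-2 dBFS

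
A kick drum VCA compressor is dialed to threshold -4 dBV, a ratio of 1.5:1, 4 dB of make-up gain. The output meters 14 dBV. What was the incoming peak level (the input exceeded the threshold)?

Before make-up, the level was 14 − 4 = 10 dBV.
That's 14 dB above the -4 dBV threshold.
Undo the ratio: input overshoot = 14 × 1.5 = 21 dB, giving input = 17 dBV.

17 dBV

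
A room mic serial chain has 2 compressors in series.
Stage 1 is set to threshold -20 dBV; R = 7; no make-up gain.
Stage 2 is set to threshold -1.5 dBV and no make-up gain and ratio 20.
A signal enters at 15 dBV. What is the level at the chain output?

Stage 1: 35 dB above -20 dBV, reduced 7:1 to 5 dB above → -15 dBV.
Stage 2: below threshold (-15 ≤ -1.5); passes unchanged; output -15 dBV.

-15 dBV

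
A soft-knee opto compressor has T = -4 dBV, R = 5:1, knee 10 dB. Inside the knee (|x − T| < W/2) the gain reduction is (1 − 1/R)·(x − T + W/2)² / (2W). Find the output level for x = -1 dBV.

-3.56 dBV

x − T + W/2 = -1 − (-4) + 5 = 8.
GR = (1 − 1/5) × 8² / 20 = 0.8 × 64 / 20 = 2.56 dB.
Output = -1 − 2.56 = -3.56 dBV.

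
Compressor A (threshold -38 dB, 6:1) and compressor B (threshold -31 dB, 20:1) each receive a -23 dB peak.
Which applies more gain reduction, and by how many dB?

A: 15 dB over, compressed to 2.5 dB over, so 12.5 dB of GR.
B: 8 dB over, compressed to 0.4 dB over, so 7.6 dB of GR.
A reduces 4.9 dB more.

A, by 4.9 dB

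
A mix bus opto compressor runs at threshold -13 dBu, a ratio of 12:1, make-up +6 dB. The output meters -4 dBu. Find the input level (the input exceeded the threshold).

Stripping the +6 dB make-up gives -10 dBu at the gain stage.
The compressed level sits -10 − (-13) = 3 dB over threshold.
Undo the ratio: input overshoot = 3 × 12 = 36 dB, giving input = 23 dBu.

23 dBu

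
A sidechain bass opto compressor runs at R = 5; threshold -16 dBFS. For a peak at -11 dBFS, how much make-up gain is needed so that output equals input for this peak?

The peak compresses to -16 + 5/5 = -15 dBFS.
To reach -11 dBFS requires -11 − (-15) = 4 dB of make-up.

4 dB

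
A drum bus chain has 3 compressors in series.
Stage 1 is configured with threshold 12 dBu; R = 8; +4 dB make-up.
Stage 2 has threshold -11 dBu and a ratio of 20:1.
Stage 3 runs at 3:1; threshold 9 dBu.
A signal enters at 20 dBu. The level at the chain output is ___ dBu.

-9.6 dBu

Stage 1: 8 dB above 12 dBu, reduced 8:1 to 1 dB above → 13 dBu; +4 dB make-up → 17 dBu.
Stage 2: 28 dB above -11 dBu, reduced 20:1 to 1.4 dB above → -9.6 dBu.
Stage 3: -9.6 dBu ≤ 9 dBu, so stage 3 doesn't engage; output -9.6 dBu.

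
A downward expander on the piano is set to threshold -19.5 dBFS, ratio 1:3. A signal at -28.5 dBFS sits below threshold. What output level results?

Undershoot = (-19.5) − (-28.5) = 9 dB.
At 1:3, that expands to 27 dB under threshold.
Output = -19.5 − 27 = -46.5 dBFS.

-46.5 dBFS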